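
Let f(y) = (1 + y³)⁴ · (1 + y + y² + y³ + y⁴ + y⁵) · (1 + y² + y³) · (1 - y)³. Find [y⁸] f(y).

(1 + y³)⁴ has coefficients 1,0,0,4,0,0,6,0,0 for degrees 0…8.
(1 + y + y² + y³ + y⁴ + y⁵) has coefficients 1,1,1,1,1,1,0,0,0 for degrees 0…8.
Multiplying by (1 + y² + y³) gives running coefficients 1,1,2,3,3,3,2,2,1 for degrees 0…8.
Finally multiplying by (1 - y)³, the product of all factors after the first has coefficients 1,-2,2,-1,-1,1,-1,2,-2 for degrees 0…8.
[y⁸] = 1·(-2) + 4·1 + 6·2 = 14.

14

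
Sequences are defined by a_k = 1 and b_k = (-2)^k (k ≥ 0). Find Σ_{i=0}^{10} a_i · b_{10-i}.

683

The convolution is the x^10 coefficient of A(x)B(x).
Σ = 1·1024 + 1·(-512) + 1·256 + 1·(-128) + 1·64 + 1·(-32) + 1·16 + 1·(-8) + 1·4 + 1·(-2) + 1·1 = 683.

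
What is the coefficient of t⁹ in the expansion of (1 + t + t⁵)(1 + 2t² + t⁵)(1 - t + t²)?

(1 + t + t⁵) has coefficients 1,1,0,0,0,1 for degrees 0…5.
(1 + 2t² + t⁵) has coefficients 1,0,2,0,0,1,0,0,0,0 for degrees 0…9.
Finally multiplying by (1 - t + t²), the product of all factors after the first has coefficients 1,-1,3,-2,2,1,-1,1,0,0 for degrees 0…9.
[t⁹] = 1·0 + 1·0 + 1·2 = 2.

2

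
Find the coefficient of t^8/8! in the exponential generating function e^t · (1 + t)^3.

529

The EGF product rule gives c_8 = Σ_{k_1+k_2=8} C(8; k_1,k_2) · ∏ g_i(k_i), where e^t gives (1)^k; (1+t)^3 gives the falling factorial (3)_k.
g_1(k) for k = 0…8: 1, 1, 1, 1, 1, 1, 1, 1, 1.
g_2(k) for k = 0…8: 1, 3, 6, 6, 0, 0, 0, 0, 0.
c_8 = Σ_k C(8,k)·g_1(k)·g_2(8−k) = 56·1·6 + 28·1·6 + 8·1·3 + 1·1·1 = 336 + 168 + 24 + 1 = 529.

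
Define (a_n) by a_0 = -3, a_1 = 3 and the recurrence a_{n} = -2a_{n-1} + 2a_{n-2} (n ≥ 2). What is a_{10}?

-34752

The ordinary generating function has denominator 1 + 2x - 2x^2.
Iterating the recurrence: a_0,…,a_{10} = -3, 3, -12, 30, -84, 228, -624, 1704, -4656, 12720, -34752.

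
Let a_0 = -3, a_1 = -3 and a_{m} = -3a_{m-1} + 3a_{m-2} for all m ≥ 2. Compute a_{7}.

-1539

The ordinary generating function has denominator 1 + 3q - 3q^2.
Iterating the recurrence: a_0,…,a_{7} = -3, -3, 0, -9, 27, -108, 405, -1539.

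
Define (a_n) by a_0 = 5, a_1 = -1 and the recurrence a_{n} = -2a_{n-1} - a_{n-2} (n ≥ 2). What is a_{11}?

The ordinary generating function has denominator 1 + 2z + z^2.
Iterating the recurrence: a_0,…,a_{11} = 5, -1, -3, 7, -11, 15, -19, 23, -27, 31, -35, 39.

39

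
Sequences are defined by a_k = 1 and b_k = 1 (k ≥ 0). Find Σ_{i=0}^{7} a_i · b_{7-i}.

Write out a_i and b_{7-i} for i = 0,…,7 and sum the products.
Σ = 1·1 + 1·1 + 1·1 + 1·1 + 1·1 + 1·1 + 1·1 + 1·1 = 8.

8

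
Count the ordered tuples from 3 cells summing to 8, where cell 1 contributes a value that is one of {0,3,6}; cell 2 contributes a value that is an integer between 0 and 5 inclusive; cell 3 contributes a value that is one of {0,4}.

The generating function for the choices is (1 + q³ + q⁶)·(1 + q + q² + q³ + q⁴ + q⁵)·(1 + q⁴); the count is [q⁸].
(1 + q³ + q⁶) has coefficients 1,0,0,1,0,0,1 for degrees 0…6.
(1 + q + q² + q³ + q⁴ + q⁵) has coefficients 1,1,1,1,1,1,0,0,0 for degrees 0…8.
Finally multiplying by (1 + q⁴), the product of all factors after the first has coefficients 1,1,1,1,2,2,1,1,1 for degrees 0…8.
[q⁸] = 1·1 + 1·2 + 1·1 = 4.

4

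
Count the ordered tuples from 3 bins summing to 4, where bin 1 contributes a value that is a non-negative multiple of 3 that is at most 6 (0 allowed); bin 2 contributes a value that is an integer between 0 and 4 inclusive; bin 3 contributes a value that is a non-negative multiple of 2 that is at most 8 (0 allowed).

4

The generating function for the choices is (1 + z^3 + z^6)·(1 + z + z^2 + z^3 + z^4)·(1 + z^2 + z^4 + z^6 + z^8); the count is [z^4].
(1 + z^3 + z^6) has coefficients 1,0,0,1,0 for degrees 0…4.
(1 + z + z^2 + z^3 + z^4) has coefficients 1,1,1,1,1 for degrees 0…4.
Finally multiplying by (1 + z^2 + z^4 + z^6 + z^8), the product of all factors after the first has coefficients 1,1,2,2,3 for degrees 0…4.
[z^4] = 1·3 + 1·1 = 4.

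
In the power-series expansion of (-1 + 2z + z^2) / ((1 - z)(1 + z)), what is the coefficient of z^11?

The denominator gives the recurrence a_n = a_(n−2) for n ≥ 3; the numerator fixes a_0 = -1, a_1 = 2, a_2 = 0.
Iterating: -1, 2, 0, 2, 0, 2, 0, 2, 0, 2, 0, 2, so a_11 = 2.

2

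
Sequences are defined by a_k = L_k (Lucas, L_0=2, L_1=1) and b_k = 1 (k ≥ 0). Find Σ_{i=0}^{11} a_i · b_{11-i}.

Write out a_i and b_{11-i} for i = 0,…,11 and sum the products.
Σ = 2·1 + 1·1 + 3·1 + 4·1 + 7·1 + 11·1 + 18·1 + 29·1 + 47·1 + 76·1 + 123·1 + 199·1 = 520.

520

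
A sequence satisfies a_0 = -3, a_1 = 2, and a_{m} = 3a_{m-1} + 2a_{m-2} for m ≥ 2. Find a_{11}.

The ordinary generating function has denominator 1 - 3t - 2t^2.
Iterating the recurrence: a_0,…,a_{11} = -3, 2, 0, 4, 12, 44, 156, 556, 1980, 7052, 25116, 89452.

89452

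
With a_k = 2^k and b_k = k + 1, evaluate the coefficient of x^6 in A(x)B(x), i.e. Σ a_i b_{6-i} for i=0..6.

247

This is [x^6] in the product of the two ordinary generating functions.
Σ = 1·7 + 2·6 + 4·5 + 8·4 + 16·3 + 32·2 + 64·1 = 247.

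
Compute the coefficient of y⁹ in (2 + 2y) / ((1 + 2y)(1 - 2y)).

Partial fractions give a closed form: a_n = (1/2)·(-2)^n + (3/2)·2^n.
At n = 9: a_9 = 512.

512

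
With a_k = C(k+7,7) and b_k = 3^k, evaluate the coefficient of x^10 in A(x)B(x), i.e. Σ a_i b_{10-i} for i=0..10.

1491518

This is [x^10] in the product of the two ordinary generating functions.
Σ = 1·59049 + 8·19683 + 36·6561 + 120·2187 + 330·729 + 792·243 + 1716·81 + 3432·27 + 6435·9 + 11440·3 + 19448·1 = 1491518.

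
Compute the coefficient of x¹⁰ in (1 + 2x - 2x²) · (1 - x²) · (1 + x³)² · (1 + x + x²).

(1 + 2x - 2x²) has coefficients 1,2,-2 for degrees 0…2.
(1 - x²) has coefficients 1,0,-1,0,0,0,0,0,0,0,0 for degrees 0…10.
Multiplying by (1 + x³)² gives running coefficients 1,0,-1,2,0,-2,1,0,-1,0,0 for degrees 0…10.
Finally multiplying by (1 + x + x²), the product of all factors after the first has coefficients 1,1,0,1,1,0,-1,-1,0,-1,-1 for degrees 0…10.
[x¹⁰] = 1·(-1) + 2·(-1) − 2·0 = -3.

-3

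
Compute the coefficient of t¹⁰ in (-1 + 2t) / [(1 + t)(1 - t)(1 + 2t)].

-2729

Partial fractions give a closed form: a_n = (3/2)·(-1)^n + (1/6)·1^n + (-8/3)·(-2)^n.
At n = 10: a_10 = -2729.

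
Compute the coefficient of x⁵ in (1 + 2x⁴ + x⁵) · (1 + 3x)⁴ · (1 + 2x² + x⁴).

(1 + 2x⁴ + x⁵) has coefficients 1,0,0,0,2,1 for degrees 0…5.
(1 + 3x)⁴ has coefficients 1,12,54,108,81,0 for degrees 0…5.
Finally multiplying by (1 + 2x² + x⁴), the product of all factors after the first has coefficients 1,12,56,132,190,228 for degrees 0…5.
[x⁵] = 1·228 + 2·12 + 1·1 = 253.

253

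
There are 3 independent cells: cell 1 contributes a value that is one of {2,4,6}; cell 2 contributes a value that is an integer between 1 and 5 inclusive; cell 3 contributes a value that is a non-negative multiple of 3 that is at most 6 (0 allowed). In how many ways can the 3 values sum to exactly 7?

4

The generating function for the choices is (q^2 + q^4 + q^6)·(q + q^2 + q^3 + q^4 + q^5)·(1 + q^3 + q^6); the count is [q^7].
(q^2 + q^4 + q^6) has coefficients 0,0,1,0,1,0,1 for degrees 0…6.
(q + q^2 + q^3 + q^4 + q^5) has coefficients 0,1,1,1,1,1,0,0 for degrees 0…7.
Finally multiplying by (1 + q^3 + q^6), the product of all factors after the first has coefficients 0,1,1,1,2,2,1,2 for degrees 0…7.
[q^7] = 1·2 + 1·1 + 1·1 = 4.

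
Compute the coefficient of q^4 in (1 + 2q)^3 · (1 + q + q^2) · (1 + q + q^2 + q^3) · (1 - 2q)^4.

(1 + 2q)^3 has coefficients 1,6,12,8 for degrees 0…3.
(1 + q + q^2) has coefficients 1,1,1,0,0 for degrees 0…4.
Multiplying by (1 + q + q^2 + q^3) gives running coefficients 1,2,3,3,2 for degrees 0…4.
Finally multiplying by (1 - 2q)^4, the product of all factors after the first has coefficients 1,-6,11,-5,2 for degrees 0…4.
[q^4] = 1·2 + 6·(-5) + 12·11 + 8·(-6) = 56.

56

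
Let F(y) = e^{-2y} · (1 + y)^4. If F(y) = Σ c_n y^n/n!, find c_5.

The EGF product rule gives c_5 = Σ_{k_1+k_2=5} C(5; k_1,k_2) · ∏ g_i(k_i), where e^{-2y} gives (-2)^k; (1+y)^4 gives the falling factorial (4)_k.
g_1(k) for k = 0…5: 1, -2, 4, -8, 16, -32.
g_2(k) for k = 0…5: 1, 4, 12, 24, 24, 0.
c_5 = Σ_k C(5,k)·g_1(k)·g_2(5−k) = 5·(-2)·24 + 10·4·24 + 10·(-8)·12 + 5·16·4 + 1·(-32)·1 = −240 + 960 − 960 + 320 − 32 = 48.

48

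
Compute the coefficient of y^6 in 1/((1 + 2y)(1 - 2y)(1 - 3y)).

1261

Partial fractions give a closed form: a_n = (1/5)·(-2)^n + (-1)·2^n + (9/5)·3^n.
At n = 6: a_6 = 1261.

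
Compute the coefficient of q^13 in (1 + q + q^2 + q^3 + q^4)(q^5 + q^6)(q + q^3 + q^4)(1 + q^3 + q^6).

11

(1 + q + q^2 + q^3 + q^4) has coefficients 1,1,1,1,1 for degrees 0…4.
(q^5 + q^6) has coefficients 0,0,0,0,0,1,1,0,0,0,0,0,0,0 for degrees 0…13.
Multiplying by (q + q^3 + q^4) gives running coefficients 0,0,0,0,0,0,1,1,1,2,1,0,0,0 for degrees 0…13.
Finally multiplying by (1 + q^3 + q^6), the product of all factors after the first has coefficients 0,0,0,0,0,0,1,1,1,3,2,1,3,2 for degrees 0…13.
[q^13] = 1·2 + 1·3 + 1·1 + 1·2 + 1·3 = 11.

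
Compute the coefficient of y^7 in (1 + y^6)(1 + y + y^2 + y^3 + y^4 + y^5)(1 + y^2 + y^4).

(1 + y^6) has coefficients 1,0,0,0,0,0,1 for degrees 0…6.
(1 + y + y^2 + y^3 + y^4 + y^5) has coefficients 1,1,1,1,1,1,0,0 for degrees 0…7.
Finally multiplying by (1 + y^2 + y^4), the product of all factors after the first has coefficients 1,1,2,2,3,3,2,2 for degrees 0…7.
[y^7] = 1·2 + 1·1 = 3.

3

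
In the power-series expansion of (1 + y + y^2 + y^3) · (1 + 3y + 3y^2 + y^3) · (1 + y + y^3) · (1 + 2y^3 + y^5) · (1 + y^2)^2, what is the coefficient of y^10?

196

(1 + y + y^2 + y^3) has coefficients 1,1,1,1 for degrees 0…3.
(1 + 3y + 3y^2 + y^3) has coefficients 1,3,3,1,0,0,0,0,0,0,0 for degrees 0…10.
Multiplying by (1 + y + y^3) gives running coefficients 1,4,6,5,4,3,1,0,0,0,0 for degrees 0…10.
Multiplying by (1 + 2y^3 + y^5) gives running coefficients 1,4,6,7,12,16,15,14,11,6,3 for degrees 0…10.
Finally multiplying by (1 + y^2)^2, the product of all factors after the first has coefficients 1,4,8,15,25,34,45,53,53,50,40 for degrees 0…10.
[y^10] = 1·40 + 1·50 + 1·53 + 1·53 = 196.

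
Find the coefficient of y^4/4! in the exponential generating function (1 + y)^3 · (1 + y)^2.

120

The EGF product rule gives c_4 = Σ_{k_1+k_2=4} C(4; k_1,k_2) · ∏ g_i(k_i), where (1+y)^3 gives the falling factorial (3)_k; (1+y)^2 gives the falling factorial (2)_k.
g_1(k) for k = 0…4: 1, 3, 6, 6, 0.
g_2(k) for k = 0…4: 1, 2, 2, 0, 0.
c_4 = Σ_k C(4,k)·g_1(k)·g_2(4−k) = 6·6·2 + 4·6·2 = 72 + 48 = 120.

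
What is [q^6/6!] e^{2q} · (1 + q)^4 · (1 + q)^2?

The EGF product rule gives c_6 = Σ_{k_1+k_2+k_3=6} C(6; k_1,k_2,k_3) · ∏ g_i(k_i), where e^{2q} gives (2)^k; (1+q)^4 gives the falling factorial (4)_k; (1+q)^2 gives the falling factorial (2)_k.
g_1(k) for k = 0…6: 1, 2, 4, 8, 16, 32, 64.
g_2(k) for k = 0…6: 1, 4, 12, 24, 24, 0, 0.
g_3(k) for k = 0…6: 1, 2, 2, 0, 0, 0, 0.
First combine the last two factors: h(k) = Σ_j C(k,j)·g_2(j)·g_3(k−j) for k = 0…6: 1, 6, 30, 120, 360, 720, 720.
c_6 = Σ_k C(6,k)·g_1(k)·h(6−k) = 1·1·720 + 6·2·720 + 15·4·360 + 20·8·120 + 15·16·30 + 6·32·6 + 1·64·1 = 720 + 8640 + 21600 + 19200 + 7200 + 1152 + 64 = 58576.

58576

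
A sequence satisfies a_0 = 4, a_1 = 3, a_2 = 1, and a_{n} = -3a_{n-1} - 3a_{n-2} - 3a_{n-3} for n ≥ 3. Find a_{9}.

-2781

The ordinary generating function has denominator 1 + 3x + 3x^2 + 3x^3.
Iterating the recurrence: a_0,…,a_{9} = 4, 3, 1, -24, 60, -111, 225, -522, 1224, -2781.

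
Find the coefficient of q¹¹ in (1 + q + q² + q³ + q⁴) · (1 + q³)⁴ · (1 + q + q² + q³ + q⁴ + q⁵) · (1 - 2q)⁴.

(1 + q + q² + q³ + q⁴) has coefficients 1,1,1,1,1 for degrees 0…4.
(1 + q³)⁴ has coefficients 1,0,0,4,0,0,6,0,0,4,0,0 for degrees 0…11.
Multiplying by (1 + q + q² + q³ + q⁴ + q⁵) gives running coefficients 1,1,1,5,5,5,10,10,10,10,10,10 for degrees 0…11.
Finally multiplying by (1 - 2q)⁴, the product of all factors after the first has coefficients 1,-7,17,-11,-27,69,-54,-30,90,-70,10,10 for degrees 0…11.
[q¹¹] = 1·10 + 1·10 + 1·(-70) + 1·90 + 1·(-30) = 10.

10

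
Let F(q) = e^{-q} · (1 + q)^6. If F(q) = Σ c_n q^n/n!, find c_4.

The EGF product rule gives c_4 = Σ_{k_1+k_2=4} C(4; k_1,k_2) · ∏ g_i(k_i), where e^{-q} gives (-1)^k; (1+q)^6 gives the falling factorial (6)_k.
g_1(k) for k = 0…4: 1, -1, 1, -1, 1.
g_2(k) for k = 0…4: 1, 6, 30, 120, 360.
c_4 = Σ_k C(4,k)·g_1(k)·g_2(4−k) = 1·1·360 + 4·(-1)·120 + 6·1·30 + 4·(-1)·6 + 1·1·1 = 360 − 480 + 180 − 24 + 1 = 37.

37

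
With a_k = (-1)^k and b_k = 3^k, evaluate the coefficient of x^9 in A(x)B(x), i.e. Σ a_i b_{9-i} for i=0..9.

14762

This is [x^9] in the product of the two ordinary generating functions.
Σ = 1·19683 − 1·6561 + 1·2187 − 1·729 + 1·243 − 1·81 + 1·27 − 1·9 + 1·3 − 1·1 = 14762.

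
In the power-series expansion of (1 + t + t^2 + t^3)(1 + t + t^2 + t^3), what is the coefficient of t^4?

(1 + t + t^2 + t^3) has coefficients 1,1,1,1 for degrees 0…3.
(1 + t + t^2 + t^3) has coefficients 1,1,1,1,0 for degrees 0…4.
[t^4] = 1·0 + 1·1 + 1·1 + 1·1 = 3.

3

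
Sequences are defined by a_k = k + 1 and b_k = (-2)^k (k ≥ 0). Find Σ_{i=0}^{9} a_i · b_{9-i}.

-224

This is [x^9] in the product of the two ordinary generating functions.
Σ = 1·(-512) + 2·256 + 3·(-128) + 4·64 + 5·(-32) + 6·16 + 7·(-8) + 8·4 + 9·(-2) + 10·1 = -224.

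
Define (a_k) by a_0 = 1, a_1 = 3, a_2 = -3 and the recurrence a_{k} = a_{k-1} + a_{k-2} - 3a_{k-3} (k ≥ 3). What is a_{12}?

-159

The ordinary generating function has denominator 1 - q - q^2 + 3q^3.
Iterating the recurrence: a_0,…,a_{12} = 1, 3, -3, -3, -15, -9, -15, 21, 33, 99, 69, 69, -159.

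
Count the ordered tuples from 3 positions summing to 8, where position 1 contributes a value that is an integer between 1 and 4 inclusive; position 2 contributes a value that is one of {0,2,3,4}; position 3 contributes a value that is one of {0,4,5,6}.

7

The generating function for the choices is (q + q^2 + q^3 + q^4)·(1 + q^2 + q^3 + q^4)·(1 + q^4 + q^5 + q^6); the count is [q^8].
(q + q^2 + q^3 + q^4) has coefficients 0,1,1,1,1 for degrees 0…4.
(1 + q^2 + q^3 + q^4) has coefficients 1,0,1,1,1,0,0,0,0 for degrees 0…8.
Finally multiplying by (1 + q^4 + q^5 + q^6), the product of all factors after the first has coefficients 1,0,1,1,2,1,2,2,3 for degrees 0…8.
[q^8] = 1·2 + 1·2 + 1·1 + 1·2 = 7.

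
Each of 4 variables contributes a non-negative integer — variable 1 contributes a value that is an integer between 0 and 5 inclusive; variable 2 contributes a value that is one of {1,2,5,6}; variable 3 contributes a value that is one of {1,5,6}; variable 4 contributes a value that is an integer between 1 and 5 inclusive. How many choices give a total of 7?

The generating function for the choices is (1 + t + t² + t³ + t⁴ + t⁵)·(t + t² + t⁵ + t⁶)·(t + t⁵ + t⁶)·(t + t² + t³ + t⁴ + t⁵); the count is [t⁷].
(1 + t + t² + t³ + t⁴ + t⁵) has coefficients 1,1,1,1,1,1 for degrees 0…5.
(t + t² + t⁵ + t⁶) has coefficients 0,1,1,0,0,1,1,0 for degrees 0…7.
Multiplying by (t + t⁵ + t⁶) gives running coefficients 0,0,1,1,0,0,2,3 for degrees 0…7.
Finally multiplying by (t + t² + t³ + t⁴ + t⁵), the product of all factors after the first has coefficients 0,0,0,1,2,2,2,4 for degrees 0…7.
[t⁷] = 1·4 + 1·2 + 1·2 + 1·2 + 1·1 + 1·0 = 11.

11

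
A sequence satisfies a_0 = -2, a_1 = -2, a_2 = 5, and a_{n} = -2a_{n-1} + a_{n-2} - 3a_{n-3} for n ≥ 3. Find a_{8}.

The ordinary generating function has denominator 1 + 2y - y^2 + 3y^3.
Iterating the recurrence: a_0,…,a_{8} = -2, -2, 5, -6, 23, -67, 175, -486, 1348.

1348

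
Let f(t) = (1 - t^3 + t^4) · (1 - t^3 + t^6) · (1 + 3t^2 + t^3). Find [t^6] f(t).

(1 - t^3 + t^4) has coefficients 1,0,0,-1,1 for degrees 0…4.
(1 - t^3 + t^6) has coefficients 1,0,0,-1,0,0,1 for degrees 0…6.
Finally multiplying by (1 + 3t^2 + t^3), the product of all factors after the first has coefficients 1,0,3,0,0,-3,0 for degrees 0…6.
[t^6] = 1·0 − 1·0 + 1·3 = 3.

3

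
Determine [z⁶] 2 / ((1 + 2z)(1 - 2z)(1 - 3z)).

Partial fractions give a closed form: a_n = (2/5)·(-2)^n + (-2)·2^n + (18/5)·3^n.
At n = 6: a_6 = 2522.

2522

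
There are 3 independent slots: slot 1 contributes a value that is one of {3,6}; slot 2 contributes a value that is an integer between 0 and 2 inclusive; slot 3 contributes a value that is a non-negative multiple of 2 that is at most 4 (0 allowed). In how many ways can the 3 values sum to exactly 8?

The generating function for the choices is (t³ + t⁶)·(1 + t + t²)·(1 + t² + t⁴); the count is [t⁸].
(t³ + t⁶) has coefficients 0,0,0,1,0,0,1 for degrees 0…6.
(1 + t + t²) has coefficients 1,1,1,0,0,0,0,0,0 for degrees 0…8.
Finally multiplying by (1 + t² + t⁴), the product of all factors after the first has coefficients 1,1,2,1,2,1,1,0,0 for degrees 0…8.
[t⁸] = 1·1 + 1·2 = 3.

3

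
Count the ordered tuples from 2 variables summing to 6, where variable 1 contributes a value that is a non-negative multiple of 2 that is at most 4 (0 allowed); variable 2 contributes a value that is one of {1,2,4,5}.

The generating function for the choices is (1 + t² + t⁴)·(t + t² + t⁴ + t⁵); the count is [t⁶].
(1 + t² + t⁴) has coefficients 1,0,1,0,1 for degrees 0…4.
(t + t² + t⁴ + t⁵) has coefficients 0,1,1,0,1,1,0 for degrees 0…6.
[t⁶] = 1·0 + 1·1 + 1·1 = 2.

2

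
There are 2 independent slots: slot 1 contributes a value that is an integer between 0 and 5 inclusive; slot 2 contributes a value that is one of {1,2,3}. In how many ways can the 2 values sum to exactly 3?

3

The generating function for the choices is (1 + x + x^2 + x^3 + x^4 + x^5)·(x + x^2 + x^3); the count is [x^3].
(1 + x + x^2 + x^3 + x^4 + x^5) has coefficients 1,1,1,1 for degrees 0…3.
(x + x^2 + x^3) has coefficients 0,1,1,1 for degrees 0…3.
[x^3] = 1·1 + 1·1 + 1·1 + 1·0 = 3.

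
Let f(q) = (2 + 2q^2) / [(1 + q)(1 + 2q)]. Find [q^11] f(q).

The denominator gives the recurrence a_n = −3a_(n−1) − 2a_(n−2) for n ≥ 3; the numerator fixes a_0 = 2, a_1 = -6, a_2 = 16.
Iterating: 2, -6, 16, -36, 76, -156, 316, -636, 1276, -2556, 5116, -10236, so a_11 = -10236.

-10236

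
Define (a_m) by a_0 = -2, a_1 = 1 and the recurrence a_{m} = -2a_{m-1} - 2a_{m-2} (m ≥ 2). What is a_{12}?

128

The ordinary generating function has denominator 1 + 2x + 2x^2.
Iterating the recurrence: a_0,…,a_{12} = -2, 1, 2, -6, 8, -4, -8, 24, -32, 16, 32, -96, 128.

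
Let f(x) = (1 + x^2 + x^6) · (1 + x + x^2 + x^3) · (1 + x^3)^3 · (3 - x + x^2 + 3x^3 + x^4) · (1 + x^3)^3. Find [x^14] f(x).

(1 + x^2 + x^6) has coefficients 1,0,1,0,0,0,1 for degrees 0…6.
(1 + x + x^2 + x^3) has coefficients 1,1,1,1,0,0,0,0,0,0,0,0,0,0,0 for degrees 0…14.
Multiplying by (1 + x^3)^3 gives running coefficients 1,1,1,4,3,3,6,3,3,4,1,1,1,0,0 for degrees 0…14.
Multiplying by (3 - x + x^2 + 3x^3 + x^4) gives running coefficients 3,2,3,15,10,14,31,19,24,33,17,18,18,7,5 for degrees 0…14.
Finally multiplying by (1 + x^3)^3, the product of all factors after the first has coefficients 3,2,3,24,16,23,85,55,75,174,106,135,225,125,145 for degrees 0…14.
[x^14] = 1·145 + 1·225 + 1·75 = 445.

445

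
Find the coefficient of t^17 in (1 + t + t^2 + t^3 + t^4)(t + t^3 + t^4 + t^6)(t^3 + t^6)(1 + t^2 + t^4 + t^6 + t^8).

(1 + t + t^2 + t^3 + t^4) has coefficients 1,1,1,1,1 for degrees 0…4.
(t + t^3 + t^4 + t^6) has coefficients 0,1,0,1,1,0,1,0,0,0,0,0,0,0,0,0,0,0 for degrees 0…17.
Multiplying by (t^3 + t^6) gives running coefficients 0,0,0,0,1,0,1,2,0,2,1,0,1,0,0,0,0,0 for degrees 0…17.
Finally multiplying by (1 + t^2 + t^4 + t^6 + t^8), the product of all factors after the first has coefficients 0,0,0,0,1,0,2,2,2,4,3,4,4,4,3,4,2,2 for degrees 0…17.
[t^17] = 1·2 + 1·2 + 1·4 + 1·3 + 1·4 = 15.

15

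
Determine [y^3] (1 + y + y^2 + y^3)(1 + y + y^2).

(1 + y + y^2 + y^3) has coefficients 1,1,1,1 for degrees 0…3.
(1 + y + y^2) has coefficients 1,1,1,0 for degrees 0…3.
[y^3] = 1·0 + 1·1 + 1·1 + 1·1 = 3.

3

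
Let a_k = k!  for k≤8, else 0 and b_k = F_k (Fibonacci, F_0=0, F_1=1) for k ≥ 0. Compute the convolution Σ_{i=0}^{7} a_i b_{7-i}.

Write out a_i and b_{7-i} for i = 0,…,7 and sum the products.
Σ = 1·13 + 1·8 + 2·5 + 6·3 + 24·2 + 120·1 + 720·1 + 5040·0 = 937.

937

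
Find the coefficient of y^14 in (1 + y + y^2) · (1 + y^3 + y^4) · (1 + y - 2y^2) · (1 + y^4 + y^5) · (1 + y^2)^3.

-13

(1 + y + y^2) has coefficients 1,1,1 for degrees 0…2.
(1 + y^3 + y^4) has coefficients 1,0,0,1,1,0,0,0,0,0,0,0,0,0,0 for degrees 0…14.
Multiplying by (1 + y - 2y^2) gives running coefficients 1,1,-2,1,2,-1,-2,0,0,0,0,0,0,0,0 for degrees 0…14.
Multiplying by (1 + y^4 + y^5) gives running coefficients 1,1,-2,1,3,1,-3,-1,3,1,-3,-2,0,0,0 for degrees 0…14.
Finally multiplying by (1 + y^2)^3, the product of all factors after the first has coefficients 1,1,1,4,0,7,1,6,1,2,0,-1,-3,-4,-6 for degrees 0…14.
[y^14] = 1·(-6) + 1·(-4) + 1·(-3) = -13.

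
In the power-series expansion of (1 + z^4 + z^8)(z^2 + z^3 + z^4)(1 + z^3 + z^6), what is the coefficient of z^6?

2

(1 + z^4 + z^8) has coefficients 1,0,0,0,1,0,0 for degrees 0…6.
(z^2 + z^3 + z^4) has coefficients 0,0,1,1,1,0,0 for degrees 0…6.
Finally multiplying by (1 + z^3 + z^6), the product of all factors after the first has coefficients 0,0,1,1,1,1,1 for degrees 0…6.
[z^6] = 1·1 + 1·1 = 2.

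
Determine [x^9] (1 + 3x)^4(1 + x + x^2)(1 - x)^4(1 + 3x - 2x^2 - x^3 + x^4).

-388

(1 + 3x)^4 has coefficients 1,12,54,108,81 for degrees 0…4.
(1 + x + x^2) has coefficients 1,1,1,0,0,0,0,0,0,0 for degrees 0…9.
Multiplying by (1 - x)^4 gives running coefficients 1,-3,3,-2,3,-3,1,0,0,0 for degrees 0…9.
Finally multiplying by (1 + 3x - 2x^2 - x^3 + x^4), the product of all factors after the first has coefficients 1,0,-8,12,-5,4,-9,4,4,-4 for degrees 0…9.
[x^9] = 1·(-4) + 12·4 + 54·4 + 108·(-9) + 81·4 = -388.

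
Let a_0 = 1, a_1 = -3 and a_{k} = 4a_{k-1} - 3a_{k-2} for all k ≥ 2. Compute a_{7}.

The ordinary generating function has denominator 1 - 4x + 3x^2.
Iterating the recurrence: a_0,…,a_{7} = 1, -3, -15, -51, -159, -483, -1455, -4371.

-4371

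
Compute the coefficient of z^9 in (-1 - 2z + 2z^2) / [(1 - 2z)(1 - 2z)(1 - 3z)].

The denominator gives the recurrence a_n = 7a_(n−1) − 16a_(n−2) + 12a_(n−3) for n ≥ 3; the numerator fixes a_0 = -1, a_1 = -9, a_2 = -45.
Iterating: -1, -9, -45, -183, -669, -2295, -7557, -24207, -76077, -235911, so a_9 = -235911.

-235911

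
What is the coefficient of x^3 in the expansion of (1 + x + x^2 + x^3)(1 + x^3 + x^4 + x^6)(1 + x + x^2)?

4

(1 + x + x^2 + x^3) has coefficients 1,1,1,1 for degrees 0…3.
(1 + x^3 + x^4 + x^6) has coefficients 1,0,0,1 for degrees 0…3.
Finally multiplying by (1 + x + x^2), the product of all factors after the first has coefficients 1,1,1,1 for degrees 0…3.
[x^3] = 1·1 + 1·1 + 1·1 + 1·1 = 4.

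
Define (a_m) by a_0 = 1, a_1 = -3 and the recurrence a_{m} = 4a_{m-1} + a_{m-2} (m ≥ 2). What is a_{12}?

-20633239

The ordinary generating function has denominator 1 - 4y - y^2.
Iterating the recurrence: a_0,…,a_{12} = 1, -3, -11, -47, -199, -843, -3571, -15127, -64079, -271443, -1149851, -4870847, -20633239.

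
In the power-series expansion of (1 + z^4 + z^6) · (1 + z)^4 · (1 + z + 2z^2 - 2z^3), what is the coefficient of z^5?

(1 + z^4 + z^6) has coefficients 1,0,0,0,1,0 for degrees 0…5.
(1 + z)^4 has coefficients 1,4,6,4,1,0 for degrees 0…5.
Finally multiplying by (1 + z + 2z^2 - 2z^3), the product of all factors after the first has coefficients 1,5,12,16,9,-3 for degrees 0…5.
[z^5] = 1·(-3) + 1·5 = 2.

2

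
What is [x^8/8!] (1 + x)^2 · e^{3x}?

The EGF product rule gives c_8 = Σ_{k_1+k_2=8} C(8; k_1,k_2) · ∏ g_i(k_i), where (1+x)^2 gives the falling factorial (2)_k; e^{3x} gives (3)^k.
g_1(k) for k = 0…8: 1, 2, 2, 0, 0, 0, 0, 0, 0.
g_2(k) for k = 0…8: 1, 3, 9, 27, 81, 243, 729, 2187, 6561.
c_8 = Σ_k C(8,k)·g_1(k)·g_2(8−k) = 1·1·6561 + 8·2·2187 + 28·2·729 = 6561 + 34992 + 40824 = 82377.

82377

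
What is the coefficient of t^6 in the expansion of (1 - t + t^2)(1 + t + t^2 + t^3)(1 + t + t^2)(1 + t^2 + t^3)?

(1 - t + t^2) has coefficients 1,-1,1 for degrees 0…2.
(1 + t + t^2 + t^3) has coefficients 1,1,1,1,0,0,0 for degrees 0…6.
Multiplying by (1 + t + t^2) gives running coefficients 1,2,3,3,2,1,0 for degrees 0…6.
Finally multiplying by (1 + t^2 + t^3), the product of all factors after the first has coefficients 1,2,4,6,7,7,5 for degrees 0…6.
[t^6] = 1·5 − 1·7 + 1·7 = 5.

5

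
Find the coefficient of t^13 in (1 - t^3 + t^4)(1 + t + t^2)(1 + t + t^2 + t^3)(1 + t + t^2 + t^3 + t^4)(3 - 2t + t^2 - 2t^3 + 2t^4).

2

(1 - t^3 + t^4) has coefficients 1,0,0,-1,1 for degrees 0…4.
(1 + t + t^2) has coefficients 1,1,1,0,0,0,0,0,0,0,0,0,0,0 for degrees 0…13.
Multiplying by (1 + t + t^2 + t^3) gives running coefficients 1,2,3,3,2,1,0,0,0,0,0,0,0,0 for degrees 0…13.
Multiplying by (1 + t + t^2 + t^3 + t^4) gives running coefficients 1,3,6,9,11,11,9,6,3,1,0,0,0,0 for degrees 0…13.
Finally multiplying by (3 - 2t + t^2 - 2t^3 + 2t^4), the product of all factors after the first has coefficients 3,7,13,16,17,14,10,7,6,7,7,7,4,2 for degrees 0…13.
[t^13] = 1·2 − 1·7 + 1·7 = 2.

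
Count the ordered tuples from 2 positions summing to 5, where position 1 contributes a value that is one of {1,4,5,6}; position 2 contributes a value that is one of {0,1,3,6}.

The generating function for the choices is (t + t⁴ + t⁵ + t⁶)·(1 + t + t³ + t⁶); the count is [t⁵].
(t + t⁴ + t⁵ + t⁶) has coefficients 0,1,0,0,1,1 for degrees 0…5.
(1 + t + t³ + t⁶) has coefficients 1,1,0,1,0,0 for degrees 0…5.
[t⁵] = 1·0 + 1·1 + 1·1 = 2.

2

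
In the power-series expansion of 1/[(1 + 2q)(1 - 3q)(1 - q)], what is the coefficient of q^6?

673

The denominator gives the recurrence a_n = 2a_(n−1) + 5a_(n−2) − 6a_(n−3) for n ≥ 3; the numerator fixes a_0 = 1, a_1 = 2, a_2 = 9.
Iterating: 1, 2, 9, 22, 77, 210, 673, so a_6 = 673.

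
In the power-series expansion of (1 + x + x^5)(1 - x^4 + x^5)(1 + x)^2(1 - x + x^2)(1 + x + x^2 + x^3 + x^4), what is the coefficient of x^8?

(1 + x + x^5) has coefficients 1,1,0,0,0,1 for degrees 0…5.
(1 - x^4 + x^5) has coefficients 1,0,0,0,-1,1,0,0,0 for degrees 0…8.
Multiplying by (1 + x)^2 gives running coefficients 1,2,1,0,-1,-1,1,1,0 for degrees 0…8.
Multiplying by (1 - x + x^2) gives running coefficients 1,1,0,1,0,0,1,-1,0 for degrees 0…8.
Finally multiplying by (1 + x + x^2 + x^3 + x^4), the product of all factors after the first has coefficients 1,2,2,3,3,2,2,1,0 for degrees 0…8.
[x^8] = 1·0 + 1·1 + 1·3 = 4.

4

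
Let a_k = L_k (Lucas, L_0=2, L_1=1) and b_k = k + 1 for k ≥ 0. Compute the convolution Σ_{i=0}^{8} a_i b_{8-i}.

The convolution is the t^8 coefficient of A(t)B(t).
Σ = 2·9 + 1·8 + 3·7 + 4·6 + 7·5 + 11·4 + 18·3 + 29·2 + 47·1 = 309.

309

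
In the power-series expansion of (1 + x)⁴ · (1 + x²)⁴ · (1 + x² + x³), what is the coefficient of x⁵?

70

(1 + x)⁴ has coefficients 1,4,6,4,1 for degrees 0…4.
(1 + x²)⁴ has coefficients 1,0,4,0,6,0 for degrees 0…5.
Finally multiplying by (1 + x² + x³), the product of all factors after the first has coefficients 1,0,5,1,10,4 for degrees 0…5.
[x⁵] = 1·4 + 4·10 + 6·1 + 4·5 + 1·0 = 70.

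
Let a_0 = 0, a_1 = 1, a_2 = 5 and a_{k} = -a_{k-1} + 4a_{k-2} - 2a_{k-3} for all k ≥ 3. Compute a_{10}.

5863

The ordinary generating function has denominator 1 + x - 4x^2 + 2x^3.
Iterating the recurrence: a_0,…,a_{10} = 0, 1, 5, -1, 19, -33, 111, -281, 791, -2137, 5863.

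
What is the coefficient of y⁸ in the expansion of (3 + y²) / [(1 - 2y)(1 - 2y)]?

The denominator gives the recurrence a_n = 4a_(n−1) − 4a_(n−2) for n ≥ 3; the numerator fixes a_0 = 3, a_1 = 12, a_2 = 37.
Iterating: 3, 12, 37, 100, 252, 608, 1424, 3264, 7360, so a_8 = 7360.

7360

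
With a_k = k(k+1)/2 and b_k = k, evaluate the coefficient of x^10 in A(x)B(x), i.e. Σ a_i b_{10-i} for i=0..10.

The convolution is the x^10 coefficient of A(x)B(x).
Σ = 0·10 + 1·9 + 3·8 + 6·7 + 10·6 + 15·5 + 21·4 + 28·3 + 36·2 + 45·1 + 55·0 = 495.

495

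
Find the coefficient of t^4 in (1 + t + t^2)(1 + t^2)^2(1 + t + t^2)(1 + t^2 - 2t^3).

9

(1 + t + t^2) has coefficients 1,1,1 for degrees 0…2.
(1 + t^2)^2 has coefficients 1,0,2,0,1 for degrees 0…4.
Multiplying by (1 + t + t^2) gives running coefficients 1,1,3,2,3 for degrees 0…4.
Finally multiplying by (1 + t^2 - 2t^3), the product of all factors after the first has coefficients 1,1,4,1,4 for degrees 0…4.
[t^4] = 1·4 + 1·1 + 1·4 = 9.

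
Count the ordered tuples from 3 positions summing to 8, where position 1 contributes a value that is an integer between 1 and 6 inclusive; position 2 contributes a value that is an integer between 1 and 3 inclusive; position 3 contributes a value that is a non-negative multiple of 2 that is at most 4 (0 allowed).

The generating function for the choices is (x + x^2 + x^3 + x^4 + x^5 + x^6)·(x + x^2 + x^3)·(1 + x^2 + x^4); the count is [x^8].
(x + x^2 + x^3 + x^4 + x^5 + x^6) has coefficients 0,1,1,1,1,1,1 for degrees 0…6.
(x + x^2 + x^3) has coefficients 0,1,1,1,0,0,0,0,0 for degrees 0…8.
Finally multiplying by (1 + x^2 + x^4), the product of all factors after the first has coefficients 0,1,1,2,1,2,1,1,0 for degrees 0…8.
[x^8] = 1·1 + 1·1 + 1·2 + 1·1 + 1·2 + 1·1 = 8.

8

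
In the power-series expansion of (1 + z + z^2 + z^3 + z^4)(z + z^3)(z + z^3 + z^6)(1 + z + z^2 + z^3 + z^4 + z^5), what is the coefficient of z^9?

21

(1 + z + z^2 + z^3 + z^4) has coefficients 1,1,1,1,1 for degrees 0…4.
(z + z^3) has coefficients 0,1,0,1,0,0,0,0,0,0 for degrees 0…9.
Multiplying by (z + z^3 + z^6) gives running coefficients 0,0,1,0,2,0,1,1,0,1 for degrees 0…9.
Finally multiplying by (1 + z + z^2 + z^3 + z^4 + z^5), the product of all factors after the first has coefficients 0,0,1,1,3,3,4,5,4,5 for degrees 0…9.
[z^9] = 1·5 + 1·4 + 1·5 + 1·4 + 1·3 = 21.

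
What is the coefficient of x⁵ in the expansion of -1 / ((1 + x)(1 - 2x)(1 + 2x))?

Partial fractions give a closed form: a_n = (1/3)·(-1)^n + (-1/3)·2^n + (-1)·(-2)^n.
At n = 5: a_5 = 21.

21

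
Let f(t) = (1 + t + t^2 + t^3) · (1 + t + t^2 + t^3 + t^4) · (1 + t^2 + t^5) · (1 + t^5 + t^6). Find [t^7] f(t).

(1 + t + t^2 + t^3) has coefficients 1,1,1,1 for degrees 0…3.
(1 + t + t^2 + t^3 + t^4) has coefficients 1,1,1,1,1,0,0,0 for degrees 0…7.
Multiplying by (1 + t^2 + t^5) gives running coefficients 1,1,2,2,2,2,2,1 for degrees 0…7.
Finally multiplying by (1 + t^5 + t^6), the product of all factors after the first has coefficients 1,1,2,2,2,3,4,4 for degrees 0…7.
[t^7] = 1·4 + 1·4 + 1·3 + 1·2 = 13.

13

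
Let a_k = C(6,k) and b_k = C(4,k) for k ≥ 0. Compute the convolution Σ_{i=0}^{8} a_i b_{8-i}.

45

This is [x^8] in the product of the two ordinary generating functions.
Σ = 1·0 + 6·0 + 15·0 + 20·0 + 15·1 + 6·4 + 1·6 + 0·4 + 0·1 = 45.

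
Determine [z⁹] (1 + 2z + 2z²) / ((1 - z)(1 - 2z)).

The denominator gives the recurrence a_n = 3a_(n−1) − 2a_(n−2) for n ≥ 3; the numerator fixes a_0 = 1, a_1 = 5, a_2 = 15.
Iterating: 1, 5, 15, 35, 75, 155, 315, 635, 1275, 2555, so a_9 = 2555.

2555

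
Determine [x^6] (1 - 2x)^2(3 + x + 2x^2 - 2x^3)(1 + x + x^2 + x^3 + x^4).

12

(1 - 2x)^2 has coefficients 1,-4,4 for degrees 0…2.
(3 + x + 2x^2 - 2x^3) has coefficients 3,1,2,-2,0,0,0 for degrees 0…6.
Finally multiplying by (1 + x + x^2 + x^3 + x^4), the product of all factors after the first has coefficients 3,4,6,4,4,1,0 for degrees 0…6.
[x^6] = 1·0 − 4·1 + 4·4 = 12.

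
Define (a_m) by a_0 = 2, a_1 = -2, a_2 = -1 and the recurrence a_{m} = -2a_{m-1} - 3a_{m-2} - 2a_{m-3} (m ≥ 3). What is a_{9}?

16

The ordinary generating function has denominator 1 + 2x + 3x^2 + 2x^3.
Iterating the recurrence: a_0,…,a_{9} = 2, -2, -1, 4, -1, -8, 11, 4, -25, 16.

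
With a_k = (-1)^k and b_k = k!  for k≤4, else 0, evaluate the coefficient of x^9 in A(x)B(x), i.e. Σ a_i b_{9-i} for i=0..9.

-20

The convolution is the t^9 coefficient of A(t)B(t).
Σ = 1·0 − 1·0 + 1·0 − 1·0 + 1·0 − 1·24 + 1·6 − 1·2 + 1·1 − 1·1 = -20.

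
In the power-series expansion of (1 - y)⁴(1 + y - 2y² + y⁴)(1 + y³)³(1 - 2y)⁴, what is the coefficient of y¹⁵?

-1100

(1 - y)⁴ has coefficients 1,-4,6,-4,1 for degrees 0…4.
(1 + y - 2y² + y⁴) has coefficients 1,1,-2,0,1,0,0,0,0,0,0,0,0,0,0,0 for degrees 0…15.
Multiplying by (1 + y³)³ gives running coefficients 1,1,-2,3,4,-6,3,6,-6,1,4,-2,0,1,0,0 for degrees 0…15.
Finally multiplying by (1 - 2y)⁴, the product of all factors after the first has coefficients 1,-7,14,11,-84,114,19,-242,274,1,-292,278,-16,-159,120,-8 for degrees 0…15.
[y¹⁵] = 1·(-8) − 4·120 + 6·(-159) − 4·(-16) + 1·278 = -1100.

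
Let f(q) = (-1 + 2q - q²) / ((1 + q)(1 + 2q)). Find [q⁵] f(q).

140

The denominator gives the recurrence a_n = −3a_(n−1) − 2a_(n−2) for n ≥ 3; the numerator fixes a_0 = -1, a_1 = 5, a_2 = -14.
Iterating: -1, 5, -14, 32, -68, 140, so a_5 = 140.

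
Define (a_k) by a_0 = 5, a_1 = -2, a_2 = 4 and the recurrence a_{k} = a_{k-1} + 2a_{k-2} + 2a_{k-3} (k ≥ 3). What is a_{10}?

2386

The ordinary generating function has denominator 1 - x - 2x^2 - 2x^3.
Iterating the recurrence: a_0,…,a_{10} = 5, -2, 4, 10, 14, 42, 90, 202, 466, 1050, 2386.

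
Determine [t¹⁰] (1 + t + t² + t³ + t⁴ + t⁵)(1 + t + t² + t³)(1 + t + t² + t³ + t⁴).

6

(1 + t + t² + t³ + t⁴ + t⁵) has coefficients 1,1,1,1,1,1 for degrees 0…5.
(1 + t + t² + t³) has coefficients 1,1,1,1,0,0,0,0,0,0,0 for degrees 0…10.
Finally multiplying by (1 + t + t² + t³ + t⁴), the product of all factors after the first has coefficients 1,2,3,4,4,3,2,1,0,0,0 for degrees 0…10.
[t¹⁰] = 1·0 + 1·0 + 1·0 + 1·1 + 1·2 + 1·3 = 6.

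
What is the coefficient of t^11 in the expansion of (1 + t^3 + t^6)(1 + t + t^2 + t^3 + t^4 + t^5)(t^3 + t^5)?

(1 + t^3 + t^6) has coefficients 1,0,0,1,0,0,1 for degrees 0…6.
(1 + t + t^2 + t^3 + t^4 + t^5) has coefficients 1,1,1,1,1,1,0,0,0,0,0,0 for degrees 0…11.
Finally multiplying by (t^3 + t^5), the product of all factors after the first has coefficients 0,0,0,1,1,2,2,2,2,1,1,0 for degrees 0…11.
[t^11] = 1·0 + 1·2 + 1·2 = 4.

4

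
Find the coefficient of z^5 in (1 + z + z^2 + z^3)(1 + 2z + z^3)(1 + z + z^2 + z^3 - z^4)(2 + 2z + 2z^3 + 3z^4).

66

(1 + z + z^2 + z^3) has coefficients 1,1,1,1 for degrees 0…3.
(1 + 2z + z^3) has coefficients 1,2,0,1,0,0 for degrees 0…5.
Multiplying by (1 + z + z^2 + z^3 - z^4) gives running coefficients 1,3,3,4,2,-1 for degrees 0…5.
Finally multiplying by (2 + 2z + 2z^3 + 3z^4), the product of all factors after the first has coefficients 2,8,12,16,21,17 for degrees 0…5.
[z^5] = 1·17 + 1·21 + 1·16 + 1·12 = 66.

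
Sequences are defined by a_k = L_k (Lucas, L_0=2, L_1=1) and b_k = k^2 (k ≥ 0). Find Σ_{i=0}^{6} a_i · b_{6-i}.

The convolution is the x^6 coefficient of A(x)B(x).
Σ = 2·36 + 1·25 + 3·16 + 4·9 + 7·4 + 11·1 + 18·0 = 220.

220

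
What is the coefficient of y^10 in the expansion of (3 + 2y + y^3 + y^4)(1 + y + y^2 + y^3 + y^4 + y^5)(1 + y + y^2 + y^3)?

5

(3 + 2y + y^3 + y^4) has coefficients 3,2,0,1,1 for degrees 0…4.
(1 + y + y^2 + y^3 + y^4 + y^5) has coefficients 1,1,1,1,1,1,0,0,0,0,0 for degrees 0…10.
Finally multiplying by (1 + y + y^2 + y^3), the product of all factors after the first has coefficients 1,2,3,4,4,4,3,2,1,0,0 for degrees 0…10.
[y^10] = 3·0 + 2·0 + 1·2 + 1·3 = 5.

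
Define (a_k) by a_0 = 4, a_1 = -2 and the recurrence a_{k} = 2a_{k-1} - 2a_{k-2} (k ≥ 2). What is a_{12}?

The ordinary generating function has denominator 1 - 2q + 2q^2.
Iterating the recurrence: a_0,…,a_{12} = 4, -2, -12, -20, -16, 8, 48, 80, 64, -32, -192, -320, -256.

-256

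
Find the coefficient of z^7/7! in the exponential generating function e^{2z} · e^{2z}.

16384

The EGF product rule gives c_7 = Σ_{k_1+k_2=7} C(7; k_1,k_2) · ∏ g_i(k_i), where e^{2z} gives (2)^k; e^{2z} gives (2)^k.
g_1(k) for k = 0…7: 1, 2, 4, 8, 16, 32, 64, 128.
g_2(k) for k = 0…7: 1, 2, 4, 8, 16, 32, 64, 128.
c_7 = Σ_k C(7,k)·g_1(k)·g_2(7−k) = 1·1·128 + 7·2·64 + 21·4·32 + 35·8·16 + 35·16·8 + 21·32·4 + 7·64·2 + 1·128·1 = 128 + 896 + 2688 + 4480 + 4480 + 2688 + 896 + 128 = 16384.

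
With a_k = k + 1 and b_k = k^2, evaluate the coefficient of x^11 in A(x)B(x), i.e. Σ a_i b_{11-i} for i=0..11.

This is [x^11] in the product of the two ordinary generating functions.
Σ = 1·121 + 2·100 + 3·81 + 4·64 + 5·49 + 6·36 + 7·25 + 8·16 + 9·9 + 10·4 + 11·1 + 12·0 = 1716.

1716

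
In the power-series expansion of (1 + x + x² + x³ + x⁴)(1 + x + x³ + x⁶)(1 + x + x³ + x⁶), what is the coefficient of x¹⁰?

(1 + x + x² + x³ + x⁴) has coefficients 1,1,1,1,1 for degrees 0…4.
(1 + x + x³ + x⁶) has coefficients 1,1,0,1,0,0,1,0,0,0,0 for degrees 0…10.
Finally multiplying by (1 + x + x³ + x⁶), the product of all factors after the first has coefficients 1,2,1,2,2,0,3,2,0,2,0 for degrees 0…10.
[x¹⁰] = 1·0 + 1·2 + 1·0 + 1·2 + 1·3 = 7.

7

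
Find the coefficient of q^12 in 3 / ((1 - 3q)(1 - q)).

2391483

Partial fractions give a closed form: a_n = (9/2)·3^n + (-3/2)·1^n.
At n = 12: a_12 = 2391483.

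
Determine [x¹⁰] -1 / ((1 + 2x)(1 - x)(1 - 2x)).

-1365

Partial fractions give a closed form: a_n = (-1/3)·(-2)^n + (1/3)·1^n + (-1)·2^n.
At n = 10: a_10 = -1365.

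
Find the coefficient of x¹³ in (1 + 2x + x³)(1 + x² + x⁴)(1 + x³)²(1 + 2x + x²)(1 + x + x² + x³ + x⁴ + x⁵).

87

(1 + 2x + x³) has coefficients 1,2,0,1 for degrees 0…3.
(1 + x² + x⁴) has coefficients 1,0,1,0,1,0,0,0,0,0,0,0,0,0 for degrees 0…13.
Multiplying by (1 + x³)² gives running coefficients 1,0,1,2,1,2,1,2,1,0,1,0,0,0 for degrees 0…13.
Multiplying by (1 + 2x + x²) gives running coefficients 1,2,2,4,6,6,6,6,6,4,2,2,1,0 for degrees 0…13.
Finally multiplying by (1 + x + x² + x³ + x⁴ + x⁵), the product of all factors after the first has coefficients 1,3,5,9,15,21,26,30,34,34,30,26,21,15 for degrees 0…13.
[x¹³] = 1·15 + 2·21 + 1·30 = 87.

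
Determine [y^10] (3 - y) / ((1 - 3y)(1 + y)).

118099

The denominator gives the recurrence a_n = 2a_(n−1) + 3a_(n−2) for n ≥ 3; the numerator fixes a_0 = 3, a_1 = 5, a_2 = 19.
Iterating: 3, 5, 19, 53, 163, 485, 1459, 4373, 13123, 39365, 118099, so a_10 = 118099.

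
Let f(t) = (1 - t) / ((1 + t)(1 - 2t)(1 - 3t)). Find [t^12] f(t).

Partial fractions give a closed form: a_n = (1/6)·(-1)^n + (-2/3)·2^n + (3/2)·3^n.
At n = 12: a_12 = 794431.

794431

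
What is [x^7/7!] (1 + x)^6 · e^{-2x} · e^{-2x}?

The EGF product rule gives c_7 = Σ_{k_1+k_2+k_3=7} C(7; k_1,k_2,k_3) · ∏ g_i(k_i), where (1+x)^6 gives the falling factorial (6)_k; e^{-2x} gives (-2)^k; e^{-2x} gives (-2)^k.
g_1(k) for k = 0…7: 1, 6, 30, 120, 360, 720, 720, 0.
g_2(k) for k = 0…7: 1, -2, 4, -8, 16, -32, 64, -128.
g_3(k) for k = 0…7: 1, -2, 4, -8, 16, -32, 64, -128.
First combine the last two factors: h(k) = Σ_j C(k,j)·g_2(j)·g_3(k−j) for k = 0…7: 1, -4, 16, -64, 256, -1024, 4096, -16384.
c_7 = Σ_k C(7,k)·g_1(k)·h(7−k) = 1·1·(-16384) + 7·6·4096 + 21·30·(-1024) + 35·120·256 + 35·360·(-64) + 21·720·16 + 7·720·(-4) = −16384 + 172032 − 645120 + 1075200 − 806400 + 241920 − 20160 = 1088.

1088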